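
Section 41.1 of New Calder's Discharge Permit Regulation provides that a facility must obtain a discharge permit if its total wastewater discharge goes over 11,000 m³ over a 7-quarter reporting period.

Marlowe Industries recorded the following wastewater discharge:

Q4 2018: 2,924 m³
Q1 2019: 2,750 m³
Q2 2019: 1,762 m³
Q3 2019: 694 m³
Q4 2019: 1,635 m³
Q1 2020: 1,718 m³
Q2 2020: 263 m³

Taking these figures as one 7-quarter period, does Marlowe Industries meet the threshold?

Total wastewater discharge: 2,924 m³ + 2,750 m³ + 1,762 m³ + 694 m³ + 1,635 m³ + 1,718 m³ + 263 m³ = 11,746 m³.
11,746 m³ > 11,000 m³, so the threshold is exceeded.

Yes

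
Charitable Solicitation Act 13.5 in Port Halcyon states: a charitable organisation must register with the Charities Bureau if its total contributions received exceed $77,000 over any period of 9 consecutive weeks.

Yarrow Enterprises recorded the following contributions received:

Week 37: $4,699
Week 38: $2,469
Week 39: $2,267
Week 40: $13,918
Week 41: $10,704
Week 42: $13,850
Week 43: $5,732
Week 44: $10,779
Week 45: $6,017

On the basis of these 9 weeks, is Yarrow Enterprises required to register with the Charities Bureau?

Total contributions received: $4,699 + $2,469 + $2,267 + $13,918 + $10,704 + $13,850 + $5,732 + $10,779 + $6,017 = $70,435.
$70,435 ≤ $77,000, so the threshold is not exceeded.

No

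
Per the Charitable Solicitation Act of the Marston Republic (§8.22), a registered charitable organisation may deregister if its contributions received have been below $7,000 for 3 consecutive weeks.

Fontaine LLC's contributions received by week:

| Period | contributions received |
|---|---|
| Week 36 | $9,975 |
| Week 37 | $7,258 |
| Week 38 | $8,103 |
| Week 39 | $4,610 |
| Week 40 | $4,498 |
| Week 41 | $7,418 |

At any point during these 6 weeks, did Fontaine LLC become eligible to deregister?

Weeks below $7,000: Week 39, Week 40.
Longest run of consecutive weeks below the threshold: 2.
2 < 3, so Fontaine LLC never became eligible.

No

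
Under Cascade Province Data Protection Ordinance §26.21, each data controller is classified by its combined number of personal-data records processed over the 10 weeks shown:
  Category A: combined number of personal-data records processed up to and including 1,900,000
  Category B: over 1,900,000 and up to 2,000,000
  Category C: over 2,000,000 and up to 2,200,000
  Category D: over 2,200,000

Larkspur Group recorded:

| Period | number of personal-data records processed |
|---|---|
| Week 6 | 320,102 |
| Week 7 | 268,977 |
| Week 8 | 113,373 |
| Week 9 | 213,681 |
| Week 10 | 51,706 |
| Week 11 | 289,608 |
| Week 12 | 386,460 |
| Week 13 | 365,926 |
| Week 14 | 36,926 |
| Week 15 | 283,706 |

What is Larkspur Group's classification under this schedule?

Category D

Combined number of personal-data records processed: 320,102 + 268,977 + 113,373 + 213,681 + 51,706 + 289,608 + 386,460 + 365,926 + 36,926 + 283,706 = 2,330,465.
2,330,465 > 2,200,000, so Category D applies.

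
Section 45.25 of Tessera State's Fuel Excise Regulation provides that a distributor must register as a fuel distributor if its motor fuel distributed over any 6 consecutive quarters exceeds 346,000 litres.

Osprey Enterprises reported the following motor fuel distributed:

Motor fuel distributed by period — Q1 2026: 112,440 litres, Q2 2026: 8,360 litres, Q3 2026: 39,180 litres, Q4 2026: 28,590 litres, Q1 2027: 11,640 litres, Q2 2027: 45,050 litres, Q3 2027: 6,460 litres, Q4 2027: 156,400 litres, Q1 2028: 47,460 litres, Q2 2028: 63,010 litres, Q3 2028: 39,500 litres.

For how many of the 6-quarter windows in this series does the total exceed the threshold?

1

Q1 2026–Q2 2027: 112,440 litres + 8,360 litres + 39,180 litres + 28,590 litres + 11,640 litres + 45,050 litres = 245,260 litres (under)
Q2 2026–Q3 2027: 8,360 litres + 39,180 litres + 28,590 litres + 11,640 litres + 45,050 litres + 6,460 litres = 139,280 litres (under)
Q3 2026–Q4 2027: 39,180 litres + 28,590 litres + 11,640 litres + 45,050 litres + 6,460 litres + 156,400 litres = 287,320 litres (under)
Q4 2026–Q1 2028: 28,590 litres + 11,640 litres + 45,050 litres + 6,460 litres + 156,400 litres + 47,460 litres = 295,600 litres (under)
Q1 2027–Q2 2028: 11,640 litres + 45,050 litres + 6,460 litres + 156,400 litres + 47,460 litres + 63,010 litres = 330,020 litres (under)
Q2 2027–Q3 2028: 45,050 litres + 6,460 litres + 156,400 litres + 47,460 litres + 63,010 litres + 39,500 litres = 357,880 litres (over)
1 window exceeds the threshold.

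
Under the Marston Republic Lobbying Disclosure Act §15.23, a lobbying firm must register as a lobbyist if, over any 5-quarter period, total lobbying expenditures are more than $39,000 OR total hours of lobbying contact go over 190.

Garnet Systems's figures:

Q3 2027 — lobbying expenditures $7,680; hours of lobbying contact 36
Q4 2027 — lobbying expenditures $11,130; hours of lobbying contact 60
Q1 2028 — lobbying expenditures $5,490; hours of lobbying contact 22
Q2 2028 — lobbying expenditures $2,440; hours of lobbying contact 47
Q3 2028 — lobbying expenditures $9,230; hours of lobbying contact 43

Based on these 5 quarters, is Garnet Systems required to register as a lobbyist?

Total lobbying expenditures: $7,680 + $11,130 + $5,490 + $2,440 + $9,230 = $35,970 (≤ $39,000).
Total hours of lobbying contact: 36 + 60 + 22 + 47 + 43 = 208 (> 190).
The test is 'or': at least one threshold is exceeded.

Yes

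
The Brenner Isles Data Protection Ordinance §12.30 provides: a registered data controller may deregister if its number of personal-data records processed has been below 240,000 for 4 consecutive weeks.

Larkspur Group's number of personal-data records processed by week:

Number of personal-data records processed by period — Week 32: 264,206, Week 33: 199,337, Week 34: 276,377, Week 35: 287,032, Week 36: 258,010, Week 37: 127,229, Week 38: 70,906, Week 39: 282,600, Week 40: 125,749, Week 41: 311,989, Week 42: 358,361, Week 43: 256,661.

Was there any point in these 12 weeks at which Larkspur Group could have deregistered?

No

Weeks below 240,000: Week 33, Week 37, Week 38, Week 40.
Longest run of consecutive weeks below the threshold: 2.
2 < 4, so Larkspur Group never became eligible.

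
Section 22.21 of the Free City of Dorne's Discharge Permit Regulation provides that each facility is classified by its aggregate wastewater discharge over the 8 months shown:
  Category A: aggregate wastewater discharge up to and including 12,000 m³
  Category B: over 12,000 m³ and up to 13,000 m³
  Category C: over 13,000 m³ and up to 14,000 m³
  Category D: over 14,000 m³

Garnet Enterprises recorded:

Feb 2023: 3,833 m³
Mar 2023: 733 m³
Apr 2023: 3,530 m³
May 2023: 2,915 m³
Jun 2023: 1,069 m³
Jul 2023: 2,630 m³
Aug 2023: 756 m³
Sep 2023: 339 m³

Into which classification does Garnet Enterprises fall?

Category D

Aggregate wastewater discharge: 3,833 m³ + 733 m³ + 3,530 m³ + 2,915 m³ + 1,069 m³ + 2,630 m³ + 756 m³ + 339 m³ = 15,805 m³.
15,805 m³ > 14,000 m³, so Category D applies.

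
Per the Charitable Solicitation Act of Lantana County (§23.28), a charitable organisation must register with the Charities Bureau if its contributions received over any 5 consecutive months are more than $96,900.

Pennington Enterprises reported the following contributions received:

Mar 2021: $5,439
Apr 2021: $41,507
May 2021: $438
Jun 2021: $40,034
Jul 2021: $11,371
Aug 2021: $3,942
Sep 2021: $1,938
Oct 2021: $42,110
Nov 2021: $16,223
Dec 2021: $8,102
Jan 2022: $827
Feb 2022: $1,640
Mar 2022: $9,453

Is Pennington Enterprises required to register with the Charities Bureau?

Yes

Mar 2021–Jul 2021: $5,439 + $41,507 + $438 + $40,034 + $11,371 = $98,789 (over)
Apr 2021–Aug 2021: $41,507 + $438 + $40,034 + $11,371 + $3,942 = $97,292 (over)
May 2021–Sep 2021: $438 + $40,034 + $11,371 + $3,942 + $1,938 = $57,723 (under)
Jun 2021–Oct 2021: $40,034 + $11,371 + $3,942 + $1,938 + $42,110 = $99,395 (over)
Jul 2021–Nov 2021: $11,371 + $3,942 + $1,938 + $42,110 + $16,223 = $75,584 (under)
Aug 2021–Dec 2021: $3,942 + $1,938 + $42,110 + $16,223 + $8,102 = $72,315 (under)
Sep 2021–Jan 2022: $1,938 + $42,110 + $16,223 + $8,102 + $827 = $69,200 (under)
Oct 2021–Feb 2022: $42,110 + $16,223 + $8,102 + $827 + $1,640 = $68,902 (under)
Nov 2021–Mar 2022: $16,223 + $8,102 + $827 + $1,640 + $9,453 = $36,245 (under)
At least one window exceeds $96,900.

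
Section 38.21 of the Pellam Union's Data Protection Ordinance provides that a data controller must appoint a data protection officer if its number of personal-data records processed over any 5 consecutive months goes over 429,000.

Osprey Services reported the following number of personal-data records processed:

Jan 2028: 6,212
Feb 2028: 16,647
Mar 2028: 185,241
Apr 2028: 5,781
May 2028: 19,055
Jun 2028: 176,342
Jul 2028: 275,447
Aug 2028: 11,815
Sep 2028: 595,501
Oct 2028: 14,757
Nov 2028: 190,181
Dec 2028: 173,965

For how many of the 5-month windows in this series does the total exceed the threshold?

6

Jan 2028–May 2028: 6,212 + 16,647 + 185,241 + 5,781 + 19,055 = 232,936 (under)
Feb 2028–Jun 2028: 16,647 + 185,241 + 5,781 + 19,055 + 176,342 = 403,066 (under)
Mar 2028–Jul 2028: 185,241 + 5,781 + 19,055 + 176,342 + 275,447 = 661,866 (over)
Apr 2028–Aug 2028: 5,781 + 19,055 + 176,342 + 275,447 + 11,815 = 488,440 (over)
May 2028–Sep 2028: 19,055 + 176,342 + 275,447 + 11,815 + 595,501 = 1,078,160 (over)
Jun 2028–Oct 2028: 176,342 + 275,447 + 11,815 + 595,501 + 14,757 = 1,073,862 (over)
Jul 2028–Nov 2028: 275,447 + 11,815 + 595,501 + 14,757 + 190,181 = 1,087,701 (over)
Aug 2028–Dec 2028: 11,815 + 595,501 + 14,757 + 190,181 + 173,965 = 986,219 (over)
6 windows exceed the threshold.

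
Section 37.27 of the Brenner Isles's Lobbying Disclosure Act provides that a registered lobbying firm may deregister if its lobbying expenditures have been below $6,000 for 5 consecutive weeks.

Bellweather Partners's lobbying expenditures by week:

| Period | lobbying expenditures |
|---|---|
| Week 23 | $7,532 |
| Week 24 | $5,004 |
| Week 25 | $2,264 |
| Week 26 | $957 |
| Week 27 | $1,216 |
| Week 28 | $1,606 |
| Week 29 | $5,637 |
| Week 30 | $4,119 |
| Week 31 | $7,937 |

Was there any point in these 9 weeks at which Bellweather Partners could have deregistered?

Weeks below $6,000: Week 24, Week 25, Week 26, Week 27, Week 28, Week 29, Week 30.
Longest run of consecutive weeks below the threshold: 7.
7 ≥ 5, so Bellweather Partners became eligible.

Yes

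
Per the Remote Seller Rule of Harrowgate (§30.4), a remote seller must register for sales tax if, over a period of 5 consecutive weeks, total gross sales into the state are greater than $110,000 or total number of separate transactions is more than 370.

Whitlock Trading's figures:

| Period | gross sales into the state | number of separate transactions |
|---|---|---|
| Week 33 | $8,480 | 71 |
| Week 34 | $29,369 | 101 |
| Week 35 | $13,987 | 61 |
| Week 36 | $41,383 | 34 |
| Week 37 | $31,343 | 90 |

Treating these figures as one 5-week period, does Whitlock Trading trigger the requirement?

Total gross sales into the state: $8,480 + $29,369 + $13,987 + $41,383 + $31,343 = $124,562 (> $110,000).
Total number of separate transactions: 71 + 101 + 61 + 34 + 90 = 357 (≤ 370).
The test is 'or': at least one threshold is exceeded.

Yes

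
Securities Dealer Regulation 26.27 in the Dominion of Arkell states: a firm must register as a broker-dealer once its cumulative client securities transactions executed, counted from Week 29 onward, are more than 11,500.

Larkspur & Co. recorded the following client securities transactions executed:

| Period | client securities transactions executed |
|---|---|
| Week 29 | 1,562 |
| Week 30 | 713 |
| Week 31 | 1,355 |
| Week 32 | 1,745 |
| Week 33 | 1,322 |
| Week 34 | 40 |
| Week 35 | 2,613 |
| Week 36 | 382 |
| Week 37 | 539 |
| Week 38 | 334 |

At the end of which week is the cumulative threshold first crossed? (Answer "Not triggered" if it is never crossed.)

Through Week 29: 1,562
Through Week 30: 2,275
Through Week 31: 3,630
Through Week 32: 5,375
Through Week 33: 6,697
Through Week 34: 6,737
Through Week 35: 9,350
Through Week 36: 9,732
Through Week 37: 10,271
Through Week 38: 10,605
Final cumulative total 10,605 ≤ 11,500; the threshold is never exceeded.

Not triggered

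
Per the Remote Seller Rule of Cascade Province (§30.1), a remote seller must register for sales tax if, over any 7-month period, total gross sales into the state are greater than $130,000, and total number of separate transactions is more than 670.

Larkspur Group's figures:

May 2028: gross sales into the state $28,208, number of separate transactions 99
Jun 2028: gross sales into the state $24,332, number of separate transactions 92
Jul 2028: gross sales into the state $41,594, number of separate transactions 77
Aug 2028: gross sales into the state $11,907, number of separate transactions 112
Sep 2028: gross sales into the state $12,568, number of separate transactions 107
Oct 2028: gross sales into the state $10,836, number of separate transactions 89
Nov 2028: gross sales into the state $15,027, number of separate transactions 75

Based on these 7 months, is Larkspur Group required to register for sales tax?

Total gross sales into the state: $28,208 + $24,332 + $41,594 + $11,907 + $12,568 + $10,836 + $15,027 = $144,472 (> $130,000).
Total number of separate transactions: 99 + 92 + 77 + 112 + 107 + 89 + 75 = 651 (≤ 670).
The test is 'and': the rule requires both, and at least one is not exceeded.

No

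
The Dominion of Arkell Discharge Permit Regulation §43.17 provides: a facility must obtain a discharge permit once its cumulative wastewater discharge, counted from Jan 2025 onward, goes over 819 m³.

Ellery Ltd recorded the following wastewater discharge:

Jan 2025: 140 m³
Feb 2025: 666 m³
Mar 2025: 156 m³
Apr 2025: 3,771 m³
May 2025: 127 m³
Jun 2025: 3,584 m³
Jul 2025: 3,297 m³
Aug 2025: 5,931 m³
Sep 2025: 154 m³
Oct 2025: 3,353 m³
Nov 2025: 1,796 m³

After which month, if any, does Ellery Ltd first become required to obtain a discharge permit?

Through Jan 2025: 140 m³
Through Feb 2025: 806 m³
Through Mar 2025: 962 m³ ← exceeds threshold

Mar 2025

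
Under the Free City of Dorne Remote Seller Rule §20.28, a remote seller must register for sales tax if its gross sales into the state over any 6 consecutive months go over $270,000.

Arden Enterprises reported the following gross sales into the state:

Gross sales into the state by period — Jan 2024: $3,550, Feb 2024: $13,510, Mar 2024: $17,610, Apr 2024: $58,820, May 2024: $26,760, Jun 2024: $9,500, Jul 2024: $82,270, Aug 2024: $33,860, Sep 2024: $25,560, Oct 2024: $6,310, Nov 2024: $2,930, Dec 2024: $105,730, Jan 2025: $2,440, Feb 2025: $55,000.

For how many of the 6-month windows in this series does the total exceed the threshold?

Jan 2024–Jun 2024: $3,550 + $13,510 + $17,610 + $58,820 + $26,760 + $9,500 = $129,750 (under)
Feb 2024–Jul 2024: $13,510 + $17,610 + $58,820 + $26,760 + $9,500 + $82,270 = $208,470 (under)
Mar 2024–Aug 2024: $17,610 + $58,820 + $26,760 + $9,500 + $82,270 + $33,860 = $228,820 (under)
Apr 2024–Sep 2024: $58,820 + $26,760 + $9,500 + $82,270 + $33,860 + $25,560 = $236,770 (under)
May 2024–Oct 2024: $26,760 + $9,500 + $82,270 + $33,860 + $25,560 + $6,310 = $184,260 (under)
Jun 2024–Nov 2024: $9,500 + $82,270 + $33,860 + $25,560 + $6,310 + $2,930 = $160,430 (under)
Jul 2024–Dec 2024: $82,270 + $33,860 + $25,560 + $6,310 + $2,930 + $105,730 = $256,660 (under)
Aug 2024–Jan 2025: $33,860 + $25,560 + $6,310 + $2,930 + $105,730 + $2,440 = $176,830 (under)
Sep 2024–Feb 2025: $25,560 + $6,310 + $2,930 + $105,730 + $2,440 + $55,000 = $197,970 (under)
0 windows exceed the threshold.

0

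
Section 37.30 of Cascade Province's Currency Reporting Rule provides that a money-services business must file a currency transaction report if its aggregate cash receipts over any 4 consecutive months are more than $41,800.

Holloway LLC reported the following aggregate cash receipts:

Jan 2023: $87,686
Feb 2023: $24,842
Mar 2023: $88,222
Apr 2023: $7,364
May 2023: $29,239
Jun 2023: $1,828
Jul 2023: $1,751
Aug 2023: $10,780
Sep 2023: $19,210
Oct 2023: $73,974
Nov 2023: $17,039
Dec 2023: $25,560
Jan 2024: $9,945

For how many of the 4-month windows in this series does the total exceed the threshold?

Jan 2023–Apr 2023: $87,686 + $24,842 + $88,222 + $7,364 = $208,114 (over)
Feb 2023–May 2023: $24,842 + $88,222 + $7,364 + $29,239 = $149,667 (over)
Mar 2023–Jun 2023: $88,222 + $7,364 + $29,239 + $1,828 = $126,653 (over)
Apr 2023–Jul 2023: $7,364 + $29,239 + $1,828 + $1,751 = $40,182 (under)
May 2023–Aug 2023: $29,239 + $1,828 + $1,751 + $10,780 = $43,598 (over)
Jun 2023–Sep 2023: $1,828 + $1,751 + $10,780 + $19,210 = $33,569 (under)
Jul 2023–Oct 2023: $1,751 + $10,780 + $19,210 + $73,974 = $105,715 (over)
Aug 2023–Nov 2023: $10,780 + $19,210 + $73,974 + $17,039 = $121,003 (over)
Sep 2023–Dec 2023: $19,210 + $73,974 + $17,039 + $25,560 = $135,783 (over)
Oct 2023–Jan 2024: $73,974 + $17,039 + $25,560 + $9,945 = $126,518 (over)
8 windows exceed the threshold.

8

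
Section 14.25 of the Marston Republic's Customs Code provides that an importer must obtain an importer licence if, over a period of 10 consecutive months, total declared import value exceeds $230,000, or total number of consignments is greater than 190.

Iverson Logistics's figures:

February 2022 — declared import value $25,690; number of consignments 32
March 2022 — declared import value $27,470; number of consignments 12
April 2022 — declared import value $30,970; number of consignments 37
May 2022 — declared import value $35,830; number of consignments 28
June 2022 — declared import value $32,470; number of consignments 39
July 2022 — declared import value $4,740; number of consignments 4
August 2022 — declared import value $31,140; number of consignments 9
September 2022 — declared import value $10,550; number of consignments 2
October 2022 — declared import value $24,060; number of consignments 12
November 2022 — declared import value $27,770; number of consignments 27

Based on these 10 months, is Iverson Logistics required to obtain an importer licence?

Total declared import value: $25,690 + $27,470 + $30,970 + $35,830 + $32,470 + $4,740 + $31,140 + $10,550 + $24,060 + $27,770 = $250,690 (> $230,000).
Total number of consignments: 32 + 12 + 37 + 28 + 39 + 4 + 9 + 2 + 12 + 27 = 202 (> 190).
The test is 'or': at least one threshold is exceeded.

Yes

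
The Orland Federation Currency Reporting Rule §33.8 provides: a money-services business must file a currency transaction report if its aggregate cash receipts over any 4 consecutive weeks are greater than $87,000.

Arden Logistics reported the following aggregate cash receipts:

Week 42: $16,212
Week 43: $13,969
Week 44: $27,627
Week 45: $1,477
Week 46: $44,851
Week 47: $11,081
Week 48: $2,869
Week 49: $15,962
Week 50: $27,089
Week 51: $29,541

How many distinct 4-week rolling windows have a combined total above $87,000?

Week 42–Week 45: $16,212 + $13,969 + $27,627 + $1,477 = $59,285 (under)
Week 43–Week 46: $13,969 + $27,627 + $1,477 + $44,851 = $87,924 (over)
Week 44–Week 47: $27,627 + $1,477 + $44,851 + $11,081 = $85,036 (under)
Week 45–Week 48: $1,477 + $44,851 + $11,081 + $2,869 = $60,278 (under)
Week 46–Week 49: $44,851 + $11,081 + $2,869 + $15,962 = $74,763 (under)
Week 47–Week 50: $11,081 + $2,869 + $15,962 + $27,089 = $57,001 (under)
Week 48–Week 51: $2,869 + $15,962 + $27,089 + $29,541 = $75,461 (under)
1 window exceeds the threshold.

1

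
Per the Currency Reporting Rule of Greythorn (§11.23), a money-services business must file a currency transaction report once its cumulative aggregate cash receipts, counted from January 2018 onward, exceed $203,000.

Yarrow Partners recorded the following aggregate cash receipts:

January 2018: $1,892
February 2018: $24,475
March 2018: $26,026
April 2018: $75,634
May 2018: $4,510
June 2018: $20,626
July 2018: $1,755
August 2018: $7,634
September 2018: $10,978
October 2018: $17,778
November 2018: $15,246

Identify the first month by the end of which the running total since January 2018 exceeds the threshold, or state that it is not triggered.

November 2018

Through January 2018: $1,892
Through February 2018: $26,367
Through March 2018: $52,393
Through April 2018: $128,027
Through May 2018: $132,537
Through June 2018: $153,163
Through July 2018: $154,918
Through August 2018: $162,552
Through September 2018: $173,530
Through October 2018: $191,308
Through November 2018: $206,554 ← exceeds threshold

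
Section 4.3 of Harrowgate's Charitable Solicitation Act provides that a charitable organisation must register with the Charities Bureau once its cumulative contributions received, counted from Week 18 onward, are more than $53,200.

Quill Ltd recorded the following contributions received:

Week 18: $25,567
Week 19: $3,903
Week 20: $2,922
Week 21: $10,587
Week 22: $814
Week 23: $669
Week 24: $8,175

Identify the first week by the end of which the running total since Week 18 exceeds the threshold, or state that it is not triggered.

Not triggered

Through Week 18: $25,567
Through Week 19: $29,470
Through Week 20: $32,392
Through Week 21: $42,979
Through Week 22: $43,793
Through Week 23: $44,462
Through Week 24: $52,637
Final cumulative total $52,637 ≤ $53,200; the threshold is never exceeded.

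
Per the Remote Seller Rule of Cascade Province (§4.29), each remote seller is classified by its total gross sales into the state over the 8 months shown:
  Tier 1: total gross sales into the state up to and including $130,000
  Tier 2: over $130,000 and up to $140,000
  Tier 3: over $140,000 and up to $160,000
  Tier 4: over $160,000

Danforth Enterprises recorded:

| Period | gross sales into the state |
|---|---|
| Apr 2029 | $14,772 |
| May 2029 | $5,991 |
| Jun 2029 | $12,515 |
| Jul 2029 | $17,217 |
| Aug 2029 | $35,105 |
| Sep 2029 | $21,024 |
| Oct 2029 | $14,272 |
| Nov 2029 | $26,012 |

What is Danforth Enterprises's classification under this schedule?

Tier 3

Total gross sales into the state: $14,772 + $5,991 + $12,515 + $17,217 + $35,105 + $21,024 + $14,272 + $26,012 = $146,908.
$140,000 < $146,908 ≤ $160,000, so Tier 3 applies.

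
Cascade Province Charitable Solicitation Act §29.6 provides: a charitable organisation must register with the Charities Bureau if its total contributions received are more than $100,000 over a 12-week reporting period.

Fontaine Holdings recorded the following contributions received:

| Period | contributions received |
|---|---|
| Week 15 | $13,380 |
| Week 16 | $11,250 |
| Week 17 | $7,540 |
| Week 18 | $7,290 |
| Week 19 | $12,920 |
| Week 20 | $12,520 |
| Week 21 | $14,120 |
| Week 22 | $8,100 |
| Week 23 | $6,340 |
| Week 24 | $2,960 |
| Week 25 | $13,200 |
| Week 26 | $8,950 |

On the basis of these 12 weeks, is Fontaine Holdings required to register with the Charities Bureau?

Yes

Total contributions received: $13,380 + $11,250 + $7,540 + $7,290 + $12,920 + $12,520 + $14,120 + $8,100 + $6,340 + $2,960 + $13,200 + $8,950 = $118,570.
$118,570 > $100,000, so the threshold is exceeded.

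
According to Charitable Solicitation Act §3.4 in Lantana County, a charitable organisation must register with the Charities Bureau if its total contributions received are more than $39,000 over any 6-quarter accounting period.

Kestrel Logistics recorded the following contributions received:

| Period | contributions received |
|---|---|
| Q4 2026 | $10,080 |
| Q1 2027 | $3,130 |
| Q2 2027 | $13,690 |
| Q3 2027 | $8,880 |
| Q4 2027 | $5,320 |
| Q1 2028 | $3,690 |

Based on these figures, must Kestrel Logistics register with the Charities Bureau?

Yes

Total contributions received: $10,080 + $3,130 + $13,690 + $8,880 + $5,320 + $3,690 = $44,790.
$44,790 > $39,000, so the threshold is exceeded.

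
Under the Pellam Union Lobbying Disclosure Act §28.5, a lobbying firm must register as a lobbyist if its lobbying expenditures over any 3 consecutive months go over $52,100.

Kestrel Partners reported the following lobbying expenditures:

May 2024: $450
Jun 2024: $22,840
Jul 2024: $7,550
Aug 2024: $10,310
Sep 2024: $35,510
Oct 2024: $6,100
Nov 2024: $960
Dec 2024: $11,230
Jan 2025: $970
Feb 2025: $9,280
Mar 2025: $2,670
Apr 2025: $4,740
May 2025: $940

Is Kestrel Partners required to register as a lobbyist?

May 2024–Jul 2024: $450 + $22,840 + $7,550 = $30,840 (under)
Jun 2024–Aug 2024: $22,840 + $7,550 + $10,310 = $40,700 (under)
Jul 2024–Sep 2024: $7,550 + $10,310 + $35,510 = $53,370 (over)
Aug 2024–Oct 2024: $10,310 + $35,510 + $6,100 = $51,920 (under)
Sep 2024–Nov 2024: $35,510 + $6,100 + $960 = $42,570 (under)
Oct 2024–Dec 2024: $6,100 + $960 + $11,230 = $18,290 (under)
Nov 2024–Jan 2025: $960 + $11,230 + $970 = $13,160 (under)
Dec 2024–Feb 2025: $11,230 + $970 + $9,280 = $21,480 (under)
Jan 2025–Mar 2025: $970 + $9,280 + $2,670 = $12,920 (under)
Feb 2025–Apr 2025: $9,280 + $2,670 + $4,740 = $16,690 (under)
Mar 2025–May 2025: $2,670 + $4,740 + $940 = $8,350 (under)
At least one window exceeds $52,100.

Yes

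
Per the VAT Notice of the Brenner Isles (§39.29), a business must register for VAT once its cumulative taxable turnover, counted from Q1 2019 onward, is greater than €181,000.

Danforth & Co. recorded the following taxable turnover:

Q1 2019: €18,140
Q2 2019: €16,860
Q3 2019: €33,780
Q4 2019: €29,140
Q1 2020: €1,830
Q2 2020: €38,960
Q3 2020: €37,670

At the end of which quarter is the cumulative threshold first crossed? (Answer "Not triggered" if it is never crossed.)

Through Q1 2019: €18,140
Through Q2 2019: €35,000
Through Q3 2019: €68,780
Through Q4 2019: €97,920
Through Q1 2020: €99,750
Through Q2 2020: €138,710
Through Q3 2020: €176,380
Final cumulative total €176,380 ≤ €181,000; the threshold is never exceeded.

Not triggered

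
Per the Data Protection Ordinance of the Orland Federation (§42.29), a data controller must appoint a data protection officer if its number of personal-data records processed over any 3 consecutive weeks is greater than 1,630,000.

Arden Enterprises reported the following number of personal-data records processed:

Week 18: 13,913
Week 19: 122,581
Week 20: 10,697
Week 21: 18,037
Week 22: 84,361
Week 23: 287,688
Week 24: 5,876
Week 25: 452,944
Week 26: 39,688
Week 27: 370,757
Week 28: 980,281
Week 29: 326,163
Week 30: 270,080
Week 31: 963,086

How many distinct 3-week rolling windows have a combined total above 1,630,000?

Week 18–Week 20: 13,913 + 122,581 + 10,697 = 147,191 (under)
Week 19–Week 21: 122,581 + 10,697 + 18,037 = 151,315 (under)
Week 20–Week 22: 10,697 + 18,037 + 84,361 = 113,095 (under)
Week 21–Week 23: 18,037 + 84,361 + 287,688 = 390,086 (under)
Week 22–Week 24: 84,361 + 287,688 + 5,876 = 377,925 (under)
Week 23–Week 25: 287,688 + 5,876 + 452,944 = 746,508 (under)
Week 24–Week 26: 5,876 + 452,944 + 39,688 = 498,508 (under)
Week 25–Week 27: 452,944 + 39,688 + 370,757 = 863,389 (under)
Week 26–Week 28: 39,688 + 370,757 + 980,281 = 1,390,726 (under)
Week 27–Week 29: 370,757 + 980,281 + 326,163 = 1,677,201 (over)
Week 28–Week 30: 980,281 + 326,163 + 270,080 = 1,576,524 (under)
Week 29–Week 31: 326,163 + 270,080 + 963,086 = 1,559,329 (under)
1 window exceeds the threshold.

1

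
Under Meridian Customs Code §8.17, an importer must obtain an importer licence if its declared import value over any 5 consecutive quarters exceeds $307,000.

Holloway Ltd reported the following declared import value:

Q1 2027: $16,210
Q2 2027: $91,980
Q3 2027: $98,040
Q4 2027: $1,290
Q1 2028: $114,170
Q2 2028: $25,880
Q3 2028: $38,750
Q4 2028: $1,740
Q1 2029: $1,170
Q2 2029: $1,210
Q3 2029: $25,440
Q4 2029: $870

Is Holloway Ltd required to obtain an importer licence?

Q1 2027–Q1 2028: $16,210 + $91,980 + $98,040 + $1,290 + $114,170 = $321,690 (over)
Q2 2027–Q2 2028: $91,980 + $98,040 + $1,290 + $114,170 + $25,880 = $331,360 (over)
Q3 2027–Q3 2028: $98,040 + $1,290 + $114,170 + $25,880 + $38,750 = $278,130 (under)
Q4 2027–Q4 2028: $1,290 + $114,170 + $25,880 + $38,750 + $1,740 = $181,830 (under)
Q1 2028–Q1 2029: $114,170 + $25,880 + $38,750 + $1,740 + $1,170 = $181,710 (under)
Q2 2028–Q2 2029: $25,880 + $38,750 + $1,740 + $1,170 + $1,210 = $68,750 (under)
Q3 2028–Q3 2029: $38,750 + $1,740 + $1,170 + $1,210 + $25,440 = $68,310 (under)
Q4 2028–Q4 2029: $1,740 + $1,170 + $1,210 + $25,440 + $870 = $30,430 (under)
At least one window exceeds $307,000.

Yes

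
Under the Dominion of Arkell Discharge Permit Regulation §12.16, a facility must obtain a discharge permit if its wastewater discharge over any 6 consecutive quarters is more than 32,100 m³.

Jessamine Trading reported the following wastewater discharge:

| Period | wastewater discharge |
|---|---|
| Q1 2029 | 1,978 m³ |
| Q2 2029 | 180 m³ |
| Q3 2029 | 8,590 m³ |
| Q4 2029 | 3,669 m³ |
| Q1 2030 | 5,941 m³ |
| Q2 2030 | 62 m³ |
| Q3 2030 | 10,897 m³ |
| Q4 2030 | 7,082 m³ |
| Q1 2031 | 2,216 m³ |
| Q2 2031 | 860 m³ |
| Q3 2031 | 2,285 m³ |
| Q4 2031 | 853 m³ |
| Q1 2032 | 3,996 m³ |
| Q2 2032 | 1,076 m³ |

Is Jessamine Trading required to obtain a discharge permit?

Yes

Q1 2029–Q2 2030: 1,978 m³ + 180 m³ + 8,590 m³ + 3,669 m³ + 5,941 m³ + 62 m³ = 20,420 m³ (under)
Q2 2029–Q3 2030: 180 m³ + 8,590 m³ + 3,669 m³ + 5,941 m³ + 62 m³ + 10,897 m³ = 29,339 m³ (under)
Q3 2029–Q4 2030: 8,590 m³ + 3,669 m³ + 5,941 m³ + 62 m³ + 10,897 m³ + 7,082 m³ = 36,241 m³ (over)
Q4 2029–Q1 2031: 3,669 m³ + 5,941 m³ + 62 m³ + 10,897 m³ + 7,082 m³ + 2,216 m³ = 29,867 m³ (under)
Q1 2030–Q2 2031: 5,941 m³ + 62 m³ + 10,897 m³ + 7,082 m³ + 2,216 m³ + 860 m³ = 27,058 m³ (under)
Q2 2030–Q3 2031: 62 m³ + 10,897 m³ + 7,082 m³ + 2,216 m³ + 860 m³ + 2,285 m³ = 23,402 m³ (under)
Q3 2030–Q4 2031: 10,897 m³ + 7,082 m³ + 2,216 m³ + 860 m³ + 2,285 m³ + 853 m³ = 24,193 m³ (under)
Q4 2030–Q1 2032: 7,082 m³ + 2,216 m³ + 860 m³ + 2,285 m³ + 853 m³ + 3,996 m³ = 17,292 m³ (under)
Q1 2031–Q2 2032: 2,216 m³ + 860 m³ + 2,285 m³ + 853 m³ + 3,996 m³ + 1,076 m³ = 11,286 m³ (under)
At least one window exceeds 32,100 m³.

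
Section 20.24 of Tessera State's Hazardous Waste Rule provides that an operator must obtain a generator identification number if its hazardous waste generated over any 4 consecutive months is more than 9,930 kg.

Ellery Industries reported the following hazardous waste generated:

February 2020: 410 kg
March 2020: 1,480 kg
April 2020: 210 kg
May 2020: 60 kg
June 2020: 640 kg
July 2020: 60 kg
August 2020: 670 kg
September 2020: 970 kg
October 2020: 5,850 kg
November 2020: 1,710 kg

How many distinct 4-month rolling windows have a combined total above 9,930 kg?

0

February 2020–May 2020: 410 kg + 1,480 kg + 210 kg + 60 kg = 2,160 kg (under)
March 2020–June 2020: 1,480 kg + 210 kg + 60 kg + 640 kg = 2,390 kg (under)
April 2020–July 2020: 210 kg + 60 kg + 640 kg + 60 kg = 970 kg (under)
May 2020–August 2020: 60 kg + 640 kg + 60 kg + 670 kg = 1,430 kg (under)
June 2020–September 2020: 640 kg + 60 kg + 670 kg + 970 kg = 2,340 kg (under)
July 2020–October 2020: 60 kg + 670 kg + 970 kg + 5,850 kg = 7,550 kg (under)
August 2020–November 2020: 670 kg + 970 kg + 5,850 kg + 1,710 kg = 9,200 kg (under)
0 windows exceed the threshold.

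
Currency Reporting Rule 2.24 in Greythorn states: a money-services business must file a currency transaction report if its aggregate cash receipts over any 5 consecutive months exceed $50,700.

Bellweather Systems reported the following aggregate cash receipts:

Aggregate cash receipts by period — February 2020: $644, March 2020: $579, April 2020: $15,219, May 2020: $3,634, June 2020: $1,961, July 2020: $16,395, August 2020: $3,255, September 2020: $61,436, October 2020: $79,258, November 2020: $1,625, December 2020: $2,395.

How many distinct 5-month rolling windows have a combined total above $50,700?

February 2020–June 2020: $644 + $579 + $15,219 + $3,634 + $1,961 = $22,037 (under)
March 2020–July 2020: $579 + $15,219 + $3,634 + $1,961 + $16,395 = $37,788 (under)
April 2020–August 2020: $15,219 + $3,634 + $1,961 + $16,395 + $3,255 = $40,464 (under)
May 2020–September 2020: $3,634 + $1,961 + $16,395 + $3,255 + $61,436 = $86,681 (over)
June 2020–October 2020: $1,961 + $16,395 + $3,255 + $61,436 + $79,258 = $162,305 (over)
July 2020–November 2020: $16,395 + $3,255 + $61,436 + $79,258 + $1,625 = $161,969 (over)
August 2020–December 2020: $3,255 + $61,436 + $79,258 + $1,625 + $2,395 = $147,969 (over)
4 windows exceed the threshold.

4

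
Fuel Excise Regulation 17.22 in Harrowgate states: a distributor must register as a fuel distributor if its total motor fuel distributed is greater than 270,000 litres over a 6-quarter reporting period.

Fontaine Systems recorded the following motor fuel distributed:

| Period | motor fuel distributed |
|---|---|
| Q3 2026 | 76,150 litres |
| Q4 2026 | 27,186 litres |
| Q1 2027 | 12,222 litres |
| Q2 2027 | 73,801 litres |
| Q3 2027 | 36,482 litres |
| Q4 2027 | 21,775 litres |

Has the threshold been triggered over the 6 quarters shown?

Total motor fuel distributed: 76,150 litres + 27,186 litres + 12,222 litres + 73,801 litres + 36,482 litres + 21,775 litres = 247,616 litres.
247,616 litres ≤ 270,000 litres, so the threshold is not exceeded.

No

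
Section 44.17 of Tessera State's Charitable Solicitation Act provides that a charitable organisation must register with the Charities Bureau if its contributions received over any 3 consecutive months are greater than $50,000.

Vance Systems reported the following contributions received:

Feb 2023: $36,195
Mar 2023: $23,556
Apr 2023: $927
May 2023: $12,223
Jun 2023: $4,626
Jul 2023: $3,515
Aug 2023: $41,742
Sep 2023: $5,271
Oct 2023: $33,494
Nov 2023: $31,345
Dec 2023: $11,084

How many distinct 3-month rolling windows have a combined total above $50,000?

5

Feb 2023–Apr 2023: $36,195 + $23,556 + $927 = $60,678 (over)
Mar 2023–May 2023: $23,556 + $927 + $12,223 = $36,706 (under)
Apr 2023–Jun 2023: $927 + $12,223 + $4,626 = $17,776 (under)
May 2023–Jul 2023: $12,223 + $4,626 + $3,515 = $20,364 (under)
Jun 2023–Aug 2023: $4,626 + $3,515 + $41,742 = $49,883 (under)
Jul 2023–Sep 2023: $3,515 + $41,742 + $5,271 = $50,528 (over)
Aug 2023–Oct 2023: $41,742 + $5,271 + $33,494 = $80,507 (over)
Sep 2023–Nov 2023: $5,271 + $33,494 + $31,345 = $70,110 (over)
Oct 2023–Dec 2023: $33,494 + $31,345 + $11,084 = $75,923 (over)
5 windows exceed the threshold.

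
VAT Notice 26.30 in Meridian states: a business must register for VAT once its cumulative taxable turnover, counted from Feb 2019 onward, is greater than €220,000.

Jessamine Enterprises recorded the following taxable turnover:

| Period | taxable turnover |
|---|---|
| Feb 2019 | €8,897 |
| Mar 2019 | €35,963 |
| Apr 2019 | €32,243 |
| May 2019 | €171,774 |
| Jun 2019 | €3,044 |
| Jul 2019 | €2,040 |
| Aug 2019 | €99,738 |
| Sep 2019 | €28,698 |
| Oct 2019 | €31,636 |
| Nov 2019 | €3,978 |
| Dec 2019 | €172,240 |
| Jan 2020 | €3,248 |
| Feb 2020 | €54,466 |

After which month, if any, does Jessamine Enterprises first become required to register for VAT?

May 2019

Through Feb 2019: €8,897
Through Mar 2019: €44,860
Through Apr 2019: €77,103
Through May 2019: €248,877 ← exceeds threshold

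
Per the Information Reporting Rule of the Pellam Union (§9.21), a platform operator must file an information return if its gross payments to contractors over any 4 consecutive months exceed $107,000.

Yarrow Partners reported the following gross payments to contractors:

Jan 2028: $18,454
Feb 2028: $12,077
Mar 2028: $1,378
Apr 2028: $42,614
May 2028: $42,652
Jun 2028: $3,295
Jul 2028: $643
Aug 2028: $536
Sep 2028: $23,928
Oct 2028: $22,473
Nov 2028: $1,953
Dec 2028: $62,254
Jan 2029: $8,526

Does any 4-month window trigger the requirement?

Jan 2028–Apr 2028: $18,454 + $12,077 + $1,378 + $42,614 = $74,523 (under)
Feb 2028–May 2028: $12,077 + $1,378 + $42,614 + $42,652 = $98,721 (under)
Mar 2028–Jun 2028: $1,378 + $42,614 + $42,652 + $3,295 = $89,939 (under)
Apr 2028–Jul 2028: $42,614 + $42,652 + $3,295 + $643 = $89,204 (under)
May 2028–Aug 2028: $42,652 + $3,295 + $643 + $536 = $47,126 (under)
Jun 2028–Sep 2028: $3,295 + $643 + $536 + $23,928 = $28,402 (under)
Jul 2028–Oct 2028: $643 + $536 + $23,928 + $22,473 = $47,580 (under)
Aug 2028–Nov 2028: $536 + $23,928 + $22,473 + $1,953 = $48,890 (under)
Sep 2028–Dec 2028: $23,928 + $22,473 + $1,953 + $62,254 = $110,608 (over)
Oct 2028–Jan 2029: $22,473 + $1,953 + $62,254 + $8,526 = $95,206 (under)
At least one window exceeds $107,000.

Yes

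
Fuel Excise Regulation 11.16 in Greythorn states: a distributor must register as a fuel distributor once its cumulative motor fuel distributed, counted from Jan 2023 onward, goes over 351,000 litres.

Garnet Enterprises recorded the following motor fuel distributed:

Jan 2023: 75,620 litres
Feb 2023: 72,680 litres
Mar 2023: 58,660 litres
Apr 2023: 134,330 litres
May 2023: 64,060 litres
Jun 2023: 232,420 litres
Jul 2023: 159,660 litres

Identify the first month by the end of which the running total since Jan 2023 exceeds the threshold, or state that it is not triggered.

Through Jan 2023: 75,620 litres
Through Feb 2023: 148,300 litres
Through Mar 2023: 206,960 litres
Through Apr 2023: 341,290 litres
Through May 2023: 405,350 litres ← exceeds threshold

May 2023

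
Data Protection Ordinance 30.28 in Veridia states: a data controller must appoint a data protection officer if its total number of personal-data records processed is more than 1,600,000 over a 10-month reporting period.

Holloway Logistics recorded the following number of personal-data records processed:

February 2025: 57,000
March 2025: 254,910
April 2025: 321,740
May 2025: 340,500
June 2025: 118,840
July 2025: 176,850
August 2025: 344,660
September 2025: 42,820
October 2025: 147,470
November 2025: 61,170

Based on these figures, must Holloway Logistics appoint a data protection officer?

Yes

Total number of personal-data records processed: 57,000 + 254,910 + 321,740 + 340,500 + 118,840 + 176,850 + 344,660 + 42,820 + 147,470 + 61,170 = 1,865,960.
1,865,960 > 1,600,000, so the threshold is exceeded.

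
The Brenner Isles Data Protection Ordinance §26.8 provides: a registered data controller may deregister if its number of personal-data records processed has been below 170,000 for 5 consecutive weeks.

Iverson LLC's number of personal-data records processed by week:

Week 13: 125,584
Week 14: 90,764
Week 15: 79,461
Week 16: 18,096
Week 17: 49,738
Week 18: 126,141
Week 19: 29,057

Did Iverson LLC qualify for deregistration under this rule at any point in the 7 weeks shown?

Yes

Weeks below 170,000: Week 13, Week 14, Week 15, Week 16, Week 17, Week 18, Week 19.
Longest run of consecutive weeks below the threshold: 7.
7 ≥ 5, so Iverson LLC became eligible.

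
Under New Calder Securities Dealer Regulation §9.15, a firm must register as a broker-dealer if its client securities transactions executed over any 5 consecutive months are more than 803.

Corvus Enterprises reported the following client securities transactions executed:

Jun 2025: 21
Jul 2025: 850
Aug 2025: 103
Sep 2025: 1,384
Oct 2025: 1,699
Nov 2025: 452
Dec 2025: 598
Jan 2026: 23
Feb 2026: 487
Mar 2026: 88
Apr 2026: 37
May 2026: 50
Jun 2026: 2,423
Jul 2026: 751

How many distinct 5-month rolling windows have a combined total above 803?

Jun 2025–Oct 2025: 21 + 850 + 103 + 1,384 + 1,699 = 4,057 (over)
Jul 2025–Nov 2025: 850 + 103 + 1,384 + 1,699 + 452 = 4,488 (over)
Aug 2025–Dec 2025: 103 + 1,384 + 1,699 + 452 + 598 = 4,236 (over)
Sep 2025–Jan 2026: 1,384 + 1,699 + 452 + 598 + 23 = 4,156 (over)
Oct 2025–Feb 2026: 1,699 + 452 + 598 + 23 + 487 = 3,259 (over)
Nov 2025–Mar 2026: 452 + 598 + 23 + 487 + 88 = 1,648 (over)
Dec 2025–Apr 2026: 598 + 23 + 487 + 88 + 37 = 1,233 (over)
Jan 2026–May 2026: 23 + 487 + 88 + 37 + 50 = 685 (under)
Feb 2026–Jun 2026: 487 + 88 + 37 + 50 + 2,423 = 3,085 (over)
Mar 2026–Jul 2026: 88 + 37 + 50 + 2,423 + 751 = 3,349 (over)
9 windows exceed the threshold.

9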